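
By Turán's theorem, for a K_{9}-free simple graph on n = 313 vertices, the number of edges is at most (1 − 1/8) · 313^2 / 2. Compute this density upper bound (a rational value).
Turán density bound = (7/8) · 313^2/2 = 685783/16 ≈ 42861.4375

Turán's theorem: ex(n, K_{r+1}) is achieved by the complete r-partite Turán graph T(n, r) with parts as balanced as possible, and is at most (1 − 1/r) · n^2/2. For r = 8, n = 313: the density bound is (7/8) · 97969/2 = 685783/16 ≈ 42861.4375. The integer-valued extremum is e(T(313, 8)) = 42861, which is strictly less than the density bound 685783/16 since 8 ∤ 313 (the parts of T(313, 8) cannot all be equal).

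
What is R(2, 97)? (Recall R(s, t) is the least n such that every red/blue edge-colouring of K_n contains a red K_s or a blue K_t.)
R(2, 97) = 97

R(2, k) = k for all k ≥ 2: in a 2-colouring of K_k, either some edge is red (a red K_2) or all edges are blue (a blue K_k). And K_{96} coloured all-blue has no blue K_97, so R(2, 97) > 96. Hence R(2, 97) = 97.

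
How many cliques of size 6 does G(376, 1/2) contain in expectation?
E[# K_6] = C(376, 6) · (1/2)^C(6, 2) = 3770369379700 / 2^15 = 942592344925/8192 ≈ 115062542.105103

For each 6-subset S of vertices (there are C(376, 6) = 3770369379700 such S), let X_S = 1 if S induces a K_6 (all C(6, 2) = 15 edges present). Then P(X_S = 1) = (1/2)^15 = 1/32768. By linearity of expectation, E[# K_6] = C(376, 6) · (1/2)^15 = 3770369379700 / 32768 = 942592344925/8192 ≈ 115062542.105103.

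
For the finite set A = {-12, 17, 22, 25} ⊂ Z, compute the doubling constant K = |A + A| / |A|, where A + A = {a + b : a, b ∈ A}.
K = |A + A| / |A| = 10/4 = 5/2

Enumerate A + A = {a + b : a, b ∈ A}. With |A| = 4, there are |A|^2 = 16 ordered sum pairs; collecting distinct values, A + A = {-24, 5, 10, 13, 34, 39, 42, 44, 47, 50}, so |A + A| = 10. Thus K = 10/4 = 5/2. For comparison, the minimum possible |A + A| over all 4-element sets is 2·4 − 1 = 7 (so min K = 7/4), attained only by arithmetic progressions.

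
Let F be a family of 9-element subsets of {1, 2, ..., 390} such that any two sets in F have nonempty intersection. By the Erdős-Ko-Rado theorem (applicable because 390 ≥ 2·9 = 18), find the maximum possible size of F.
max |F| = C(389, 8) = 12095203060802928

Erdős-Ko-Rado (1961): when n ≥ 2k, max |F| = C(n−1, k−1). The bound is attained by the star {A : i ∈ A} for any fixed i ∈ [n]. Here C(390−1, 9−1) = C(389, 8) = 12095203060802928.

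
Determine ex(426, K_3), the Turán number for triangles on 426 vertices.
ex(426, K_3) = ⌊426^2/4⌋ = 45369

Mantel (1907): a triangle-free graph on n vertices has at most ⌊n^2/4⌋ edges, with equality for the complete bipartite graph K_{⌊n/2⌋, ⌈n/2⌉}. For n = 426: ⌊426^2/4⌋ = ⌊181476/4⌋ = 45369. The extremal graph is K_{213, 213}, which has 213·213 = 45369 edges.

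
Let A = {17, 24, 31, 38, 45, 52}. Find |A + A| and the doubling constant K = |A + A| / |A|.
K = |A + A| / |A| = 11/6

Enumerate A + A = {a + b : a, b ∈ A}. With |A| = 6, there are |A|^2 = 36 ordered sum pairs; collecting distinct values, A + A = {34, 41, 48, 55, 62, 69, 76, 83, 90, 97, 104}, so |A + A| = 11. Thus K = 11/6. Here |A + A| = 2|A| − 1 = 11, the minimum possible — so K = 11/6 is minimal, which holds iff A is an arithmetic progression.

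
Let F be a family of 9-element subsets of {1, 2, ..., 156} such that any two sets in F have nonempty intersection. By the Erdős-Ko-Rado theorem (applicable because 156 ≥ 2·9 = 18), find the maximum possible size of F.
max |F| = C(155, 8) = 6876747915675

Erdős-Ko-Rado (1961): when n ≥ 2k, max |F| = C(n−1, k−1). The bound is attained by the star {A : i ∈ A} for any fixed i ∈ [n]. Here C(156−1, 9−1) = C(155, 8) = 6876747915675.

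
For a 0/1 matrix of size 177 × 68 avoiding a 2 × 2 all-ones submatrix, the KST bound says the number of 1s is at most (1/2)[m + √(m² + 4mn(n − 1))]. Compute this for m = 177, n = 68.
z(177, 68; 2, 2) ≤ (1/2)[177 + √(177² + 4·177·68·67)] = (1/2)[177 + √3256977] = 990.8548

Kővári–Sós–Turán: let r_1, ..., r_177 be the row sums and z = Σ r_i the total number of 1s. Each pair of columns can share at most one row with both entries 1 (else a 2×2 all-ones block appears), so Σ_i C(r_i, 2) ≤ C(68, 2) = 2278. By convexity Σ_i C(r_i, 2) ≥ 177·C(z/177, 2) = z(z − 177)/(2·177), giving z² − 177z − 177·68·67 ≤ 0 and hence z ≤ (1/2)[177 + √(31329 + 4·806412)] = (1/2)[177 + √3256977] ≈ (1/2)(177 + 1804.7097) = 990.8548.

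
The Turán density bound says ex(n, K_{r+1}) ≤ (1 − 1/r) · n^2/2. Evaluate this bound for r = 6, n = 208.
Turán density bound = (5/6) · 208^2/2 = 54080/3 ≈ 18026.6667

Turán's theorem: ex(n, K_{r+1}) is achieved by the complete r-partite Turán graph T(n, r) with parts as balanced as possible, and is at most (1 − 1/r) · n^2/2. For r = 6, n = 208: the density bound is (5/6) · 43264/2 = 54080/3 ≈ 18026.6667. The integer-valued extremum is e(T(208, 6)) = 18026, which is strictly less than the density bound 54080/3 since 6 ∤ 208 (the parts of T(208, 6) cannot all be equal).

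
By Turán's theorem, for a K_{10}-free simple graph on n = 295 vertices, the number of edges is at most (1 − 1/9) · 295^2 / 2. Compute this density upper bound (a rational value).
Turán density bound = (8/9) · 295^2/2 = 348100/9 ≈ 38677.7778

Turán's theorem: ex(n, K_{r+1}) is achieved by the complete r-partite Turán graph T(n, r) with parts as balanced as possible, and is at most (1 − 1/r) · n^2/2. For r = 9, n = 295: the density bound is (8/9) · 87025/2 = 348100/9 ≈ 38677.7778. The integer-valued extremum is e(T(295, 9)) = 38677, which is strictly less than the density bound 348100/9 since 9 ∤ 295 (the parts of T(295, 9) cannot all be equal).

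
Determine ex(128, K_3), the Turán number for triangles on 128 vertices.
ex(128, K_3) = ⌊128^2/4⌋ = 4096

Mantel (1907): a triangle-free graph on n vertices has at most ⌊n^2/4⌋ edges, with equality for the complete bipartite graph K_{⌊n/2⌋, ⌈n/2⌉}. For n = 128: ⌊128^2/4⌋ = ⌊16384/4⌋ = 4096. The extremal graph is K_{64, 64}, which has 64·64 = 4096 edges.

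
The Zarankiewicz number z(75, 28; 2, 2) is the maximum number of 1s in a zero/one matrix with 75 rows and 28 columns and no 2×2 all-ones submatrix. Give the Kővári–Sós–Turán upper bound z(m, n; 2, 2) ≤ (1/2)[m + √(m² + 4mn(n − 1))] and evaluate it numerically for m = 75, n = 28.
z(75, 28; 2, 2) ≤ (1/2)[75 + √(75² + 4·75·28·27)] = (1/2)[75 + √232425] = 278.5524

Kővári–Sós–Turán: let r_1, ..., r_75 be the row sums and z = Σ r_i the total number of 1s. Each pair of columns can share at most one row with both entries 1 (else a 2×2 all-ones block appears), so Σ_i C(r_i, 2) ≤ C(28, 2) = 378. By convexity Σ_i C(r_i, 2) ≥ 75·C(z/75, 2) = z(z − 75)/(2·75), giving z² − 75z − 75·28·27 ≤ 0 and hence z ≤ (1/2)[75 + √(5625 + 4·56700)] = (1/2)[75 + √232425] ≈ (1/2)(75 + 482.1048) = 278.5524.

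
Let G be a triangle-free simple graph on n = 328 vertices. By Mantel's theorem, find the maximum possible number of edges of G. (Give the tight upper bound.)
ex(328, K_3) = ⌊328^2/4⌋ = 26896

Mantel (1907): a triangle-free graph on n vertices has at most ⌊n^2/4⌋ edges, with equality for the complete bipartite graph K_{⌊n/2⌋, ⌈n/2⌉}. For n = 328: ⌊328^2/4⌋ = ⌊107584/4⌋ = 26896. The extremal graph is K_{164, 164}, which has 164·164 = 26896 edges.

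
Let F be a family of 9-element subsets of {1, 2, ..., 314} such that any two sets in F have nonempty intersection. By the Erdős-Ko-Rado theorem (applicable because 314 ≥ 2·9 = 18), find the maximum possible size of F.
max |F| = C(313, 8) = 2087706718701747

Erdős-Ko-Rado (1961): when n ≥ 2k, max |F| = C(n−1, k−1). The bound is attained by the star {A : i ∈ A} for any fixed i ∈ [n]. Here C(314−1, 9−1) = C(313, 8) = 2087706718701747.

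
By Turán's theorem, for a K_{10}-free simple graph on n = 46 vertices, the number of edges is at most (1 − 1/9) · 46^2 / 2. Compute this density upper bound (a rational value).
Turán density bound = (8/9) · 46^2/2 = 8464/9 ≈ 940.4444

Turán's theorem: ex(n, K_{r+1}) is achieved by the complete r-partite Turán graph T(n, r) with parts as balanced as possible, and is at most (1 − 1/r) · n^2/2. For r = 9, n = 46: the density bound is (8/9) · 2116/2 = 8464/9 ≈ 940.4444. The integer-valued extremum is e(T(46, 9)) = 940, which is strictly less than the density bound 8464/9 since 9 ∤ 46 (the parts of T(46, 9) cannot all be equal).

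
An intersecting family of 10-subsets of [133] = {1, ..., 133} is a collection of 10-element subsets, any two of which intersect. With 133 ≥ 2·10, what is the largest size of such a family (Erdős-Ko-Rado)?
max |F| = C(132, 9) = 25370626424000

The Erdős-Ko-Rado theorem states: for n ≥ 2k, an intersecting family of k-subsets of an n-element set has size at most C(n − 1, k − 1), with equality for 'star' families {A ⊆ [n] : |A| = k, i ∈ A} (fix an element i). For n = 133, k = 10: C(132, 9) = 25370626424000.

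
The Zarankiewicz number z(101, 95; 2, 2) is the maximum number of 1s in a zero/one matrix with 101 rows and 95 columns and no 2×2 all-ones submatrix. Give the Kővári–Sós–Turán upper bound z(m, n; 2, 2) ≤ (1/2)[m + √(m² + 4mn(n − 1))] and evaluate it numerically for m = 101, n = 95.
z(101, 95; 2, 2) ≤ (1/2)[101 + √(101² + 4·101·95·94)] = (1/2)[101 + √3617921] = 1001.5417

Kővári–Sós–Turán: let r_1, ..., r_101 be the row sums and z = Σ r_i the total number of 1s. Each pair of columns can share at most one row with both entries 1 (else a 2×2 all-ones block appears), so Σ_i C(r_i, 2) ≤ C(95, 2) = 4465. By convexity Σ_i C(r_i, 2) ≥ 101·C(z/101, 2) = z(z − 101)/(2·101), giving z² − 101z − 101·95·94 ≤ 0 and hence z ≤ (1/2)[101 + √(10201 + 4·901930)] = (1/2)[101 + √3617921] ≈ (1/2)(101 + 1902.0833) = 1001.5417.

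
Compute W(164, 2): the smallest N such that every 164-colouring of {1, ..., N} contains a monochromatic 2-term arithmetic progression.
W(164, 2) = 164 + 1 = 165

A 2-term AP is any pair of integers, so a monochromatic 2-AP exists iff some colour is used at least twice. With 164 colours, the colouring i ↦ i on {1, ..., 164} uses each colour once, avoiding any monochromatic pair, so W(164, 2) > 164. For {1, ..., 165}, pigeonhole forces two integers of the same colour, which form a monochromatic 2-AP. Hence W(164, 2) = 165.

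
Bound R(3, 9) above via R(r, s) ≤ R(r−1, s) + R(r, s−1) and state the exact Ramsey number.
R(3, 9) ≤ R(2, 9) + R(3, 8) = 9 + 28 = 37; exact value R(3, 9) = 36.

The Erdős–Szekeres recurrence R(r, s) ≤ R(r−1, s) + R(r, s−1) applied to (r, s) = (3, 9) gives
  R(3, 9) ≤ R(2, 9) + R(3, 8) = 9 + 28 = 37.
(Recall R(2, k) = k and R is symmetric.) The recurrence is not tight here (it gives 37, but the exact value is R(3, 9) = 36); the tight upper bound requires a sharper argument than the simple recurrence, combined with a lower-bound construction on K_{35}.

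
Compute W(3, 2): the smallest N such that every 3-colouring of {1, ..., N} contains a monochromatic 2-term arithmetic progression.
W(3, 2) = 3 + 1 = 4

A 2-term AP is any pair of integers, so a monochromatic 2-AP exists iff some colour is used at least twice. With 3 colours, the colouring i ↦ i on {1, ..., 3} uses each colour once, avoiding any monochromatic pair, so W(3, 2) > 3. For {1, ..., 4}, pigeonhole forces two integers of the same colour, which form a monochromatic 2-AP. Hence W(3, 2) = 4.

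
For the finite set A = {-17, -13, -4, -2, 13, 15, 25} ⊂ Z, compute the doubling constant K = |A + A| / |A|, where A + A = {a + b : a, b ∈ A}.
K = |A + A| / |A| = 26/7

Enumerate A + A = {a + b : a, b ∈ A}. With |A| = 7, there are |A|^2 = 49 ordered sum pairs; collecting distinct values, A + A = {-34, -30, -26, -21, -19, -17, -15, -8, -6, -4, -2, 0, 2, 8, 9, 11, 12, 13, 21, 23, 26, 28, 30, 38, 40, 50}, so |A + A| = 26. Thus K = 26/7. For comparison, the minimum possible |A + A| over all 7-element sets is 2·7 − 1 = 13 (so min K = 13/7), attained only by arithmetic progressions.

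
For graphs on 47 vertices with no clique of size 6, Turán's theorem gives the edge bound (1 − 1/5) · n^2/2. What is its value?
Turán density bound = (4/5) · 47^2/2 = 4418/5 ≈ 883.6

Turán's theorem: ex(n, K_{r+1}) is achieved by the complete r-partite Turán graph T(n, r) with parts as balanced as possible, and is at most (1 − 1/r) · n^2/2. For r = 5, n = 47: the density bound is (4/5) · 2209/2 = 4418/5 ≈ 883.6. The integer-valued extremum is e(T(47, 5)) = 883, which is strictly less than the density bound 4418/5 since 5 ∤ 47 (the parts of T(47, 5) cannot all be equal).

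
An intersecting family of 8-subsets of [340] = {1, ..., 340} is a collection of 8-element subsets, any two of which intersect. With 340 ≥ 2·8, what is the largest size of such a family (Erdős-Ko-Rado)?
max |F| = C(339, 7) = 95915887062372

The Erdős-Ko-Rado theorem states: for n ≥ 2k, an intersecting family of k-subsets of an n-element set has size at most C(n − 1, k − 1), with equality for 'star' families {A ⊆ [n] : |A| = k, i ∈ A} (fix an element i). For n = 340, k = 8: C(339, 7) = 95915887062372.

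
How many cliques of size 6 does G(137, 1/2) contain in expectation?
E[# K_6] = C(137, 6) · (1/2)^C(6, 2) = 8218472724 / 2^15 = 2054618181/8192 ≈ 250807.883423

For each 6-subset S of vertices (there are C(137, 6) = 8218472724 such S), let X_S = 1 if S induces a K_6 (all C(6, 2) = 15 edges present). Then P(X_S = 1) = (1/2)^15 = 1/32768. By linearity of expectation, E[# K_6] = C(137, 6) · (1/2)^15 = 8218472724 / 32768 = 2054618181/8192 ≈ 250807.883423.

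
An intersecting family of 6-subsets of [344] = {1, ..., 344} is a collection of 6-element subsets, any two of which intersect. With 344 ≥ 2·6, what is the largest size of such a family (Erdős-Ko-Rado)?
max |F| = C(343, 5) = 38421292833

Erdős-Ko-Rado (1961): when n ≥ 2k, max |F| = C(n−1, k−1). The bound is attained by the star {A : i ∈ A} for any fixed i ∈ [n]. Here C(344−1, 6−1) = C(343, 5) = 38421292833.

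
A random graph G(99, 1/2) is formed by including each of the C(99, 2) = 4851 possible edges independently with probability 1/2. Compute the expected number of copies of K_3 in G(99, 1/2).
E[# K_3] = C(99, 3) · (1/2)^C(3, 2) = 156849 / 2^3 = 19606.125

For each 3-subset S of vertices (there are C(99, 3) = 156849 such S), let X_S = 1 if S induces a K_3 (all C(3, 2) = 3 edges present). Then P(X_S = 1) = (1/2)^3 = 1/8. By linearity of expectation, E[# K_3] = C(99, 3) · (1/2)^3 = 156849 / 8 = 19606.125.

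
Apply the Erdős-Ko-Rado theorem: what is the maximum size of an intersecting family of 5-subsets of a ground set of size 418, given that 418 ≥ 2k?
max |F| = C(417, 4) = 1241842680

The Erdős-Ko-Rado theorem states: for n ≥ 2k, an intersecting family of k-subsets of an n-element set has size at most C(n − 1, k − 1), with equality for 'star' families {A ⊆ [n] : |A| = k, i ∈ A} (fix an element i). For n = 418, k = 5: C(417, 4) = 1241842680.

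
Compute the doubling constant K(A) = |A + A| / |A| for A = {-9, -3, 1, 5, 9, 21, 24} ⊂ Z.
K = |A + A| / |A| = 24/7

Enumerate A + A = {a + b : a, b ∈ A}. With |A| = 7, there are |A|^2 = 49 ordered sum pairs; collecting distinct values, A + A = {-18, -12, -8, -6, -4, -2, 0, 2, 6, 10, 12, 14, 15, 18, 21, 22, 25, 26, 29, 30, 33, 42, 45, 48}, so |A + A| = 24. Thus K = 24/7. For comparison, the minimum possible |A + A| over all 7-element sets is 2·7 − 1 = 13 (so min K = 13/7), attained only by arithmetic progressions.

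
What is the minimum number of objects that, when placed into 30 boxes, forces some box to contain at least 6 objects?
n = (6 − 1)·30 + 1 = 151

By the generalised pigeonhole principle, to guarantee some box contains ≥ r objects we need more than (r − 1) · k objects total. Threshold: n = (r − 1) · k + 1. With r = 6 and k = 30: n = 5 · 30 + 1 = 150 + 1 = 151. For n = 150 = 5 · 30, we can put exactly 5 objects in every box, avoiding 6 in any single one — so 151 is tight.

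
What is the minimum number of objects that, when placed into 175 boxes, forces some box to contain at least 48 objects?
n = (48 − 1)·175 + 1 = 8226

By the generalised pigeonhole principle, to guarantee some box contains ≥ r objects we need more than (r − 1) · k objects total. Threshold: n = (r − 1) · k + 1. With r = 48 and k = 175: n = 47 · 175 + 1 = 8225 + 1 = 8226. For n = 8225 = 47 · 175, we can put exactly 47 objects in every box, avoiding 48 in any single one — so 8226 is tight.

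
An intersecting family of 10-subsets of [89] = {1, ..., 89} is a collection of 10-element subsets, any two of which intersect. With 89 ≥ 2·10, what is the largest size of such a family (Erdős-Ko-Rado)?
max |F| = C(88, 9) = 571350360240

The Erdős-Ko-Rado theorem states: for n ≥ 2k, an intersecting family of k-subsets of an n-element set has size at most C(n − 1, k − 1), with equality for 'star' families {A ⊆ [n] : |A| = k, i ∈ A} (fix an element i). For n = 89, k = 10: C(88, 9) = 571350360240.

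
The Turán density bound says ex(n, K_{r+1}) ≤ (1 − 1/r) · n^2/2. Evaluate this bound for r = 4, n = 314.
Turán density bound = (3/4) · 314^2/2 = 73947/2 ≈ 36973.5

Turán's theorem: ex(n, K_{r+1}) is achieved by the complete r-partite Turán graph T(n, r) with parts as balanced as possible, and is at most (1 − 1/r) · n^2/2. For r = 4, n = 314: the density bound is (3/4) · 98596/2 = 73947/2 ≈ 36973.5. The integer-valued extremum is e(T(314, 4)) = 36973, which is strictly less than the density bound 73947/2 since 4 ∤ 314 (the parts of T(314, 4) cannot all be equal).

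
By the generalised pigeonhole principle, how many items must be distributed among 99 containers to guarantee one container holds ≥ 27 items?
n = (27 − 1)·99 + 1 = 2575

By the generalised pigeonhole principle, to guarantee some box contains ≥ r objects we need more than (r − 1) · k objects total. Threshold: n = (r − 1) · k + 1. With r = 27 and k = 99: n = 26 · 99 + 1 = 2574 + 1 = 2575. For n = 2574 = 26 · 99, we can put exactly 26 objects in every box, avoiding 27 in any single one — so 2575 is tight.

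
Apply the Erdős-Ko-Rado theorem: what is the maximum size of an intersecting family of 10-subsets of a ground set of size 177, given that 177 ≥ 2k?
max |F| = C(176, 9) = 362704129387600

The Erdős-Ko-Rado theorem states: for n ≥ 2k, an intersecting family of k-subsets of an n-element set has size at most C(n − 1, k − 1), with equality for 'star' families {A ⊆ [n] : |A| = k, i ∈ A} (fix an element i). For n = 177, k = 10: C(176, 9) = 362704129387600.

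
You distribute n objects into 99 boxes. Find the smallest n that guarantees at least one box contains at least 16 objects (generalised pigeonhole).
n = (16 − 1)·99 + 1 = 1486

By the generalised pigeonhole principle, to guarantee some box contains ≥ r objects we need more than (r − 1) · k objects total. Threshold: n = (r − 1) · k + 1. With r = 16 and k = 99: n = 15 · 99 + 1 = 1485 + 1 = 1486. For n = 1485 = 15 · 99, we can put exactly 15 objects in every box, avoiding 16 in any single one — so 1486 is tight.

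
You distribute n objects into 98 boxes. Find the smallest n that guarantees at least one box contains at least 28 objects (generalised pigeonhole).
n = (28 − 1)·98 + 1 = 2647

By the generalised pigeonhole principle, to guarantee some box contains ≥ r objects we need more than (r − 1) · k objects total. Threshold: n = (r − 1) · k + 1. With r = 28 and k = 98: n = 27 · 98 + 1 = 2646 + 1 = 2647. For n = 2646 = 27 · 98, we can put exactly 27 objects in every box, avoiding 28 in any single one — so 2647 is tight.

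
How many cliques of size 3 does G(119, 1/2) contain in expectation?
E[# K_3] = C(119, 3) · (1/2)^C(3, 2) = 273819 / 2^3 = 34227.375

For each 3-subset S of vertices (there are C(119, 3) = 273819 such S), let X_S = 1 if S induces a K_3 (all C(3, 2) = 3 edges present). Then P(X_S = 1) = (1/2)^3 = 1/8. By linearity of expectation, E[# K_3] = C(119, 3) · (1/2)^3 = 273819 / 8 = 34227.375.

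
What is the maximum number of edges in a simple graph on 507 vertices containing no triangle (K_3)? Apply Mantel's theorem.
ex(507, K_3) = ⌊507^2/4⌋ = 64262

Mantel (1907): a triangle-free graph on n vertices has at most ⌊n^2/4⌋ edges, with equality for the complete bipartite graph K_{⌊n/2⌋, ⌈n/2⌉}. For n = 507: ⌊507^2/4⌋ = ⌊257049/4⌋ = 64262. The extremal graph is K_{253, 254}, which has 253·254 = 64262 edges.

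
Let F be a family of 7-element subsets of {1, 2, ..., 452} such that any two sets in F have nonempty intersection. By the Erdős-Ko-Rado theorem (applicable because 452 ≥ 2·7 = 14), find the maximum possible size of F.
max |F| = C(451, 6) = 11303769578640

The Erdős-Ko-Rado theorem states: for n ≥ 2k, an intersecting family of k-subsets of an n-element set has size at most C(n − 1, k − 1), with equality for 'star' families {A ⊆ [n] : |A| = k, i ∈ A} (fix an element i). For n = 452, k = 7: C(451, 6) = 11303769578640.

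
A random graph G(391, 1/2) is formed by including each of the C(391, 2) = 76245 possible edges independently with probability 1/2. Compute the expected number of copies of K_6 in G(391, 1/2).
E[# K_6] = C(391, 6) · (1/2)^C(6, 2) = 4775165900583 / 2^15 ≈ 145726498.430878

For each 6-subset S of vertices (there are C(391, 6) = 4775165900583 such S), let X_S = 1 if S induces a K_6 (all C(6, 2) = 15 edges present). Then P(X_S = 1) = (1/2)^15 = 1/32768. By linearity of expectation, E[# K_6] = C(391, 6) · (1/2)^15 = 4775165900583 / 32768 ≈ 145726498.430878.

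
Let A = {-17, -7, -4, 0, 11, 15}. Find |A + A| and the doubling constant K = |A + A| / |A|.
K = |A + A| / |A| = 20/6 = 10/3

Enumerate A + A = {a + b : a, b ∈ A}. With |A| = 6, there are |A|^2 = 36 ordered sum pairs; collecting distinct values, A + A = {-34, -24, -21, -17, -14, -11, -8, -7, -6, -4, -2, 0, 4, 7, 8, 11, 15, 22, 26, 30}, so |A + A| = 20. Thus K = 20/6 = 10/3. For comparison, the minimum possible |A + A| over all 6-element sets is 2·6 − 1 = 11 (so min K = 11/6), attained only by arithmetic progressions.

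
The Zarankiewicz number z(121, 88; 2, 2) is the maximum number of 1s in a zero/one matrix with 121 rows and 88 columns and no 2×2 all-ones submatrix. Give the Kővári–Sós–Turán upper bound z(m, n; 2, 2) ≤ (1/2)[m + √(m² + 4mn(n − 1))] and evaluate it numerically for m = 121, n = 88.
z(121, 88; 2, 2) ≤ (1/2)[121 + √(121² + 4·121·88·87)] = (1/2)[121 + √3720145] = 1024.8839

Kővári–Sós–Turán: let r_1, ..., r_121 be the row sums and z = Σ r_i the total number of 1s. Each pair of columns can share at most one row with both entries 1 (else a 2×2 all-ones block appears), so Σ_i C(r_i, 2) ≤ C(88, 2) = 3828. By convexity Σ_i C(r_i, 2) ≥ 121·C(z/121, 2) = z(z − 121)/(2·121), giving z² − 121z − 121·88·87 ≤ 0 and hence z ≤ (1/2)[121 + √(14641 + 4·926376)] = (1/2)[121 + √3720145] ≈ (1/2)(121 + 1928.7677) = 1024.8839.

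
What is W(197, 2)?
W(197, 2) = 197 + 1 = 198

A 2-term AP is any pair of integers, so a monochromatic 2-AP exists iff some colour is used at least twice. With 197 colours, the colouring i ↦ i on {1, ..., 197} uses each colour once, avoiding any monochromatic pair, so W(197, 2) > 197. For {1, ..., 198}, pigeonhole forces two integers of the same colour, which form a monochromatic 2-AP. Hence W(197, 2) = 198.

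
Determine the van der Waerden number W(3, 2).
W(3, 2) = 3 + 1 = 4

A 2-term AP is any pair of integers, so a monochromatic 2-AP exists iff some colour is used at least twice. With 3 colours, the colouring i ↦ i on {1, ..., 3} uses each colour once, avoiding any monochromatic pair, so W(3, 2) > 3. For {1, ..., 4}, pigeonhole forces two integers of the same colour, which form a monochromatic 2-AP. Hence W(3, 2) = 4.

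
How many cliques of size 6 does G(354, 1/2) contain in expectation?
E[# K_6] = C(354, 6) · (1/2)^C(6, 2) = 2619320984280 / 2^15 = 327415123035/4096 ≈ 79935332.772217

For each 6-subset S of vertices (there are C(354, 6) = 2619320984280 such S), let X_S = 1 if S induces a K_6 (all C(6, 2) = 15 edges present). Then P(X_S = 1) = (1/2)^15 = 1/32768. By linearity of expectation, E[# K_6] = C(354, 6) · (1/2)^15 = 2619320984280 / 32768 = 327415123035/4096 ≈ 79935332.772217.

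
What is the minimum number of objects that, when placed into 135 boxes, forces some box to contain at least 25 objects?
n = (25 − 1)·135 + 1 = 3241

By the generalised pigeonhole principle, to guarantee some box contains ≥ r objects we need more than (r − 1) · k objects total. Threshold: n = (r − 1) · k + 1. With r = 25 and k = 135: n = 24 · 135 + 1 = 3240 + 1 = 3241. For n = 3240 = 24 · 135, we can put exactly 24 objects in every box, avoiding 25 in any single one — so 3241 is tight.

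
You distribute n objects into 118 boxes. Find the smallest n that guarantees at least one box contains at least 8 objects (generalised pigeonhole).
n = (8 − 1)·118 + 1 = 827

By the generalised pigeonhole principle, to guarantee some box contains ≥ r objects we need more than (r − 1) · k objects total. Threshold: n = (r − 1) · k + 1. With r = 8 and k = 118: n = 7 · 118 + 1 = 826 + 1 = 827. For n = 826 = 7 · 118, we can put exactly 7 objects in every box, avoiding 8 in any single one — so 827 is tight.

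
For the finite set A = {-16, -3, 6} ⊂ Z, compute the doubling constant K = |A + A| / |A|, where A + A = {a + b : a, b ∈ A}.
K = |A + A| / |A| = 6/3 = 2

Enumerate A + A = {a + b : a, b ∈ A}. With |A| = 3, there are |A|^2 = 9 ordered sum pairs; collecting distinct values, A + A = {-32, -19, -10, -6, 3, 12}, so |A + A| = 6. Thus K = 6/3 = 2. For comparison, the minimum possible |A + A| over all 3-element sets is 2·3 − 1 = 5 (so min K = 5/3), attained only by arithmetic progressions.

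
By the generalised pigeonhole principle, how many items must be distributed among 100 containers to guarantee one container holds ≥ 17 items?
n = (17 − 1)·100 + 1 = 1601

By the generalised pigeonhole principle, to guarantee some box contains ≥ r objects we need more than (r − 1) · k objects total. Threshold: n = (r − 1) · k + 1. With r = 17 and k = 100: n = 16 · 100 + 1 = 1600 + 1 = 1601. For n = 1600 = 16 · 100, we can put exactly 16 objects in every box, avoiding 17 in any single one — so 1601 is tight.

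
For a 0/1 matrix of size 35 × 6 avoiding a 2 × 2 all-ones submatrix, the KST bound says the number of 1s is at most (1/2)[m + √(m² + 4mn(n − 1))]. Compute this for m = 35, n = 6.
z(35, 6; 2, 2) ≤ (1/2)[35 + √(35² + 4·35·6·5)] = (1/2)[35 + √5425] = 54.3273

Kővári–Sós–Turán: let r_1, ..., r_35 be the row sums and z = Σ r_i the total number of 1s. Each pair of columns can share at most one row with both entries 1 (else a 2×2 all-ones block appears), so Σ_i C(r_i, 2) ≤ C(6, 2) = 15. By convexity Σ_i C(r_i, 2) ≥ 35·C(z/35, 2) = z(z − 35)/(2·35), giving z² − 35z − 35·6·5 ≤ 0 and hence z ≤ (1/2)[35 + √(1225 + 4·1050)] = (1/2)[35 + √5425] ≈ (1/2)(35 + 73.6546) = 54.3273.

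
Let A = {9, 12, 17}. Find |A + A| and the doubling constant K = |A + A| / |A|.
K = |A + A| / |A| = 6/3 = 2

Enumerate A + A = {a + b : a, b ∈ A}. With |A| = 3, there are |A|^2 = 9 ordered sum pairs; collecting distinct values, A + A = {18, 21, 24, 26, 29, 34}, so |A + A| = 6. Thus K = 6/3 = 2. For comparison, the minimum possible |A + A| over all 3-element sets is 2·3 − 1 = 5 (so min K = 5/3), attained only by arithmetic progressions.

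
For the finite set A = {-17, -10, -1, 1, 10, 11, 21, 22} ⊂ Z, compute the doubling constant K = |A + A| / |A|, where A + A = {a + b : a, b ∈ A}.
K = |A + A| / |A| = 29/8

Enumerate A + A = {a + b : a, b ∈ A}. With |A| = 8, there are |A|^2 = 64 ordered sum pairs; collecting distinct values, A + A = {-34, -27, -20, -18, -16, -11, -9, -7, -6, -2, 0, 1, 2, 4, 5, 9, 10, 11, 12, 20, 21, 22, 23, 31, 32, 33, 42, 43, 44}, so |A + A| = 29. Thus K = 29/8. For comparison, the minimum possible |A + A| over all 8-element sets is 2·8 − 1 = 15 (so min K = 15/8), attained only by arithmetic progressions.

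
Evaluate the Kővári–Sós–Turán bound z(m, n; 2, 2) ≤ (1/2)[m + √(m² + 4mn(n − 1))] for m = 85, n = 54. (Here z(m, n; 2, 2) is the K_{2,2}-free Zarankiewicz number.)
z(85, 54; 2, 2) ≤ (1/2)[85 + √(85² + 4·85·54·53)] = (1/2)[85 + √980305] = 537.5518

Kővári–Sós–Turán: let r_1, ..., r_85 be the row sums and z = Σ r_i the total number of 1s. Each pair of columns can share at most one row with both entries 1 (else a 2×2 all-ones block appears), so Σ_i C(r_i, 2) ≤ C(54, 2) = 1431. By convexity Σ_i C(r_i, 2) ≥ 85·C(z/85, 2) = z(z − 85)/(2·85), giving z² − 85z − 85·54·53 ≤ 0 and hence z ≤ (1/2)[85 + √(7225 + 4·243270)] = (1/2)[85 + √980305] ≈ (1/2)(85 + 990.1035) = 537.5518.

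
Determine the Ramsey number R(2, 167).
R(2, 167) = 167

R(2, k) = k for all k ≥ 2: in a 2-colouring of K_k, either some edge is red (a red K_2) or all edges are blue (a blue K_k). And K_{166} coloured all-blue has no blue K_167, so R(2, 167) > 166. Hence R(2, 167) = 167.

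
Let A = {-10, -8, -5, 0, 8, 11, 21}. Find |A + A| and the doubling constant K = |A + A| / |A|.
K = |A + A| / |A| = 23/7

Enumerate A + A = {a + b : a, b ∈ A}. With |A| = 7, there are |A|^2 = 49 ordered sum pairs; collecting distinct values, A + A = {-20, -18, -16, -15, -13, -10, -8, -5, -2, 0, 1, 3, 6, 8, 11, 13, 16, 19, 21, 22, 29, 32, 42}, so |A + A| = 23. Thus K = 23/7. For comparison, the minimum possible |A + A| over all 7-element sets is 2·7 − 1 = 13 (so min K = 13/7), attained only by arithmetic progressions.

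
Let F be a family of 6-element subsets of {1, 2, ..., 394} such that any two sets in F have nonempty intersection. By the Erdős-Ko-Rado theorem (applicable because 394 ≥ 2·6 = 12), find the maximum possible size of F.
max |F| = C(393, 5) = 76153231518

The Erdős-Ko-Rado theorem states: for n ≥ 2k, an intersecting family of k-subsets of an n-element set has size at most C(n − 1, k − 1), with equality for 'star' families {A ⊆ [n] : |A| = k, i ∈ A} (fix an element i). For n = 394, k = 6: C(393, 5) = 76153231518.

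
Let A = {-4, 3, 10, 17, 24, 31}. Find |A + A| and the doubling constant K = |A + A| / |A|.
K = |A + A| / |A| = 11/6

Enumerate A + A = {a + b : a, b ∈ A}. With |A| = 6, there are |A|^2 = 36 ordered sum pairs; collecting distinct values, A + A = {-8, -1, 6, 13, 20, 27, 34, 41, 48, 55, 62}, so |A + A| = 11. Thus K = 11/6. Here |A + A| = 2|A| − 1 = 11, the minimum possible — so K = 11/6 is minimal, which holds iff A is an arithmetic progression.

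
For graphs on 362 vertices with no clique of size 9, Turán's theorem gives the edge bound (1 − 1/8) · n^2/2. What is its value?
Turán density bound = (7/8) · 362^2/2 = 229327/4 ≈ 57331.75

Turán's theorem: ex(n, K_{r+1}) is achieved by the complete r-partite Turán graph T(n, r) with parts as balanced as possible, and is at most (1 − 1/r) · n^2/2. For r = 8, n = 362: the density bound is (7/8) · 131044/2 = 229327/4 ≈ 57331.75. The integer-valued extremum is e(T(362, 8)) = 57331, which is strictly less than the density bound 229327/4 since 8 ∤ 362 (the parts of T(362, 8) cannot all be equal).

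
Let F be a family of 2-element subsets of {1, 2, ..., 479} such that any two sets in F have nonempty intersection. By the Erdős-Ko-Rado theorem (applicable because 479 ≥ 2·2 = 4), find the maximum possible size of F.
max |F| = C(478, 1) = 478

Erdős-Ko-Rado (1961): when n ≥ 2k, max |F| = C(n−1, k−1). The bound is attained by the star {A : i ∈ A} for any fixed i ∈ [n]. Here C(479−1, 2−1) = C(478, 1) = 478.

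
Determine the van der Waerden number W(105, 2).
W(105, 2) = 105 + 1 = 106

A 2-term AP is any pair of integers, so a monochromatic 2-AP exists iff some colour is used at least twice. With 105 colours, the colouring i ↦ i on {1, ..., 105} uses each colour once, avoiding any monochromatic pair, so W(105, 2) > 105. For {1, ..., 106}, pigeonhole forces two integers of the same colour, which form a monochromatic 2-AP. Hence W(105, 2) = 106.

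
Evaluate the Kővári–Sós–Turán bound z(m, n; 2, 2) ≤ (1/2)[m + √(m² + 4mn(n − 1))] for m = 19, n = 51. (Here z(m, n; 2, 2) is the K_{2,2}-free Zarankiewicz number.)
z(19, 51; 2, 2) ≤ (1/2)[19 + √(19² + 4·19·51·50)] = (1/2)[19 + √194161] = 229.8185

Kővári–Sós–Turán: let r_1, ..., r_19 be the row sums and z = Σ r_i the total number of 1s. Each pair of columns can share at most one row with both entries 1 (else a 2×2 all-ones block appears), so Σ_i C(r_i, 2) ≤ C(51, 2) = 1275. By convexity Σ_i C(r_i, 2) ≥ 19·C(z/19, 2) = z(z − 19)/(2·19), giving z² − 19z − 19·51·50 ≤ 0 and hence z ≤ (1/2)[19 + √(361 + 4·48450)] = (1/2)[19 + √194161] ≈ (1/2)(19 + 440.637) = 229.8185.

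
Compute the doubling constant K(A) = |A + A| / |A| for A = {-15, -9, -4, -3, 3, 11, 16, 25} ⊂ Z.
K = |A + A| / |A| = 31/8

Enumerate A + A = {a + b : a, b ∈ A}. With |A| = 8, there are |A|^2 = 64 ordered sum pairs; collecting distinct values, A + A = {-30, -24, -19, -18, -13, -12, -8, -7, -6, -4, -1, 0, 1, 2, 6, 7, 8, 10, 12, 13, 14, 16, 19, 21, 22, 27, 28, 32, 36, 41, 50}, so |A + A| = 31. Thus K = 31/8. For comparison, the minimum possible |A + A| over all 8-element sets is 2·8 − 1 = 15 (so min K = 15/8), attained only by arithmetic progressions.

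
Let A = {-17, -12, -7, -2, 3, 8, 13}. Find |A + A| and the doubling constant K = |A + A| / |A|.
K = |A + A| / |A| = 13/7

Enumerate A + A = {a + b : a, b ∈ A}. With |A| = 7, there are |A|^2 = 49 ordered sum pairs; collecting distinct values, A + A = {-34, -29, -24, -19, -14, -9, -4, 1, 6, 11, 16, 21, 26}, so |A + A| = 13. Thus K = 13/7. Here |A + A| = 2|A| − 1 = 13, the minimum possible — so K = 13/7 is minimal, which holds iff A is an arithmetic progression.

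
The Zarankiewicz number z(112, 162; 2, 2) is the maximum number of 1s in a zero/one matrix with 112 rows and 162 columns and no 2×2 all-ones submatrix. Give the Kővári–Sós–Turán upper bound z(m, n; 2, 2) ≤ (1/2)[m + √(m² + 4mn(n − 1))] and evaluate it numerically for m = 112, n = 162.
z(112, 162; 2, 2) ≤ (1/2)[112 + √(112² + 4·112·162·161)] = (1/2)[112 + √11697280] = 1766.0643

Kővári–Sós–Turán: let r_1, ..., r_112 be the row sums and z = Σ r_i the total number of 1s. Each pair of columns can share at most one row with both entries 1 (else a 2×2 all-ones block appears), so Σ_i C(r_i, 2) ≤ C(162, 2) = 13041. By convexity Σ_i C(r_i, 2) ≥ 112·C(z/112, 2) = z(z − 112)/(2·112), giving z² − 112z − 112·162·161 ≤ 0 and hence z ≤ (1/2)[112 + √(12544 + 4·2921184)] = (1/2)[112 + √11697280] ≈ (1/2)(112 + 3420.1287) = 1766.0643.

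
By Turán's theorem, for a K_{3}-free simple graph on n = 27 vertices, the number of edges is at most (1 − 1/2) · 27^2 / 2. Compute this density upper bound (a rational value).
Turán density bound = (1/2) · 27^2/2 = 729/4 ≈ 182.25

Turán's theorem: ex(n, K_{r+1}) is achieved by the complete r-partite Turán graph T(n, r) with parts as balanced as possible, and is at most (1 − 1/r) · n^2/2. For r = 2, n = 27: the density bound is (1/2) · 729/2 = 729/4 ≈ 182.25. The integer-valued extremum is e(T(27, 2)) = 182, which is strictly less than the density bound 729/4 since 2 ∤ 27 (the parts of T(27, 2) cannot all be equal).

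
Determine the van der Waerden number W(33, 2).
W(33, 2) = 33 + 1 = 34

A 2-term AP is any pair of integers, so a monochromatic 2-AP exists iff some colour is used at least twice. With 33 colours, the colouring i ↦ i on {1, ..., 33} uses each colour once, avoiding any monochromatic pair, so W(33, 2) > 33. For {1, ..., 34}, pigeonhole forces two integers of the same colour, which form a monochromatic 2-AP. Hence W(33, 2) = 34.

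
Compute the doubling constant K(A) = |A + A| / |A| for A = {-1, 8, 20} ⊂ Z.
K = |A + A| / |A| = 6/3 = 2

Enumerate A + A = {a + b : a, b ∈ A}. With |A| = 3, there are |A|^2 = 9 ordered sum pairs; collecting distinct values, A + A = {-2, 7, 16, 19, 28, 40}, so |A + A| = 6. Thus K = 6/3 = 2. For comparison, the minimum possible |A + A| over all 3-element sets is 2·3 − 1 = 5 (so min K = 5/3), attained only by arithmetic progressions.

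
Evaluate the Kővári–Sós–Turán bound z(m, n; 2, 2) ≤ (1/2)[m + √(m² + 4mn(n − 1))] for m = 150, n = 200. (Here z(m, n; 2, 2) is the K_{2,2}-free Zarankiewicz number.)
z(150, 200; 2, 2) ≤ (1/2)[150 + √(150² + 4·150·200·199)] = (1/2)[150 + √23902500] = 2519.5092

Kővári–Sós–Turán: let r_1, ..., r_150 be the row sums and z = Σ r_i the total number of 1s. Each pair of columns can share at most one row with both entries 1 (else a 2×2 all-ones block appears), so Σ_i C(r_i, 2) ≤ C(200, 2) = 19900. By convexity Σ_i C(r_i, 2) ≥ 150·C(z/150, 2) = z(z − 150)/(2·150), giving z² − 150z − 150·200·199 ≤ 0 and hence z ≤ (1/2)[150 + √(22500 + 4·5970000)] = (1/2)[150 + √23902500] ≈ (1/2)(150 + 4889.0183) = 2519.5092.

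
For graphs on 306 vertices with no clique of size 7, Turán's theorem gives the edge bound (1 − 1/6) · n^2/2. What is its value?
Turán density bound = (5/6) · 306^2/2 = 39015

Turán's theorem: ex(n, K_{r+1}) is achieved by the complete r-partite Turán graph T(n, r) with parts as balanced as possible, and is at most (1 − 1/r) · n^2/2. For r = 6, n = 306: the density bound is (5/6) · 93636/2 = 39015. Since 6 ∣ 306, the Turán graph T(306, 6) has parts of equal size 51, and its edge count e(T(306, 6)) = 39015 attains the density bound exactly.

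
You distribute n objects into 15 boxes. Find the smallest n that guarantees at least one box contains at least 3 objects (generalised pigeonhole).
n = (3 − 1)·15 + 1 = 31

By the generalised pigeonhole principle, to guarantee some box contains ≥ r objects we need more than (r − 1) · k objects total. Threshold: n = (r − 1) · k + 1. With r = 3 and k = 15: n = 2 · 15 + 1 = 30 + 1 = 31. For n = 30 = 2 · 15, we can put exactly 2 objects in every box, avoiding 3 in any single one — so 31 is tight.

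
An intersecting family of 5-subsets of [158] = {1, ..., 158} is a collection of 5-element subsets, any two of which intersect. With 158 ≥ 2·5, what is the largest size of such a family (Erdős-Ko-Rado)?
max |F| = C(157, 4) = 24359335

Erdős-Ko-Rado (1961): when n ≥ 2k, max |F| = C(n−1, k−1). The bound is attained by the star {A : i ∈ A} for any fixed i ∈ [n]. Here C(158−1, 5−1) = C(157, 4) = 24359335.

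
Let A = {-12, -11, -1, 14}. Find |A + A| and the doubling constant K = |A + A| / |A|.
K = |A + A| / |A| = 10/4 = 5/2

Enumerate A + A = {a + b : a, b ∈ A}. With |A| = 4, there are |A|^2 = 16 ordered sum pairs; collecting distinct values, A + A = {-24, -23, -22, -13, -12, -2, 2, 3, 13, 28}, so |A + A| = 10. Thus K = 10/4 = 5/2. For comparison, the minimum possible |A + A| over all 4-element sets is 2·4 − 1 = 7 (so min K = 7/4), attained only by arithmetic progressions.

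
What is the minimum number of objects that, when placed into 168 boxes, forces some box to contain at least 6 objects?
n = (6 − 1)·168 + 1 = 841

By the generalised pigeonhole principle, to guarantee some box contains ≥ r objects we need more than (r − 1) · k objects total. Threshold: n = (r − 1) · k + 1. With r = 6 and k = 168: n = 5 · 168 + 1 = 840 + 1 = 841. For n = 840 = 5 · 168, we can put exactly 5 objects in every box, avoiding 6 in any single one — so 841 is tight.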